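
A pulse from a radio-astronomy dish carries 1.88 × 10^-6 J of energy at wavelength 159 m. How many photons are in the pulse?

Per-photon energy: E = 1.249 × 10^-27 J (from wavelength = 159 m).
N = E_total / E_photon = 1.88 × 10^-6 J / 1.249 × 10^-27 J = 1.50 × 10^21.

1.50 × 10^21 photons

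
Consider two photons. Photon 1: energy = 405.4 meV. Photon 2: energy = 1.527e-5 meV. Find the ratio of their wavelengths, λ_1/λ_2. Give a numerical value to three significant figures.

3.77e-8

λ_1 = 3.058e-6 m (from energy = 405.4 meV, via λ = hc/E).
λ_2 = 81.19 m (from energy = 1.527e-5 meV, via λ = hc/E).
Ratio = 3.058e-6 / 81.19 = 3.77e-8.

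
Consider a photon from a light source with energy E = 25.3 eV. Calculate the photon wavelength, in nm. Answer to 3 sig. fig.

49.0 nm

First convert: E = 25.3 eV = 4.0535·10^-18 J.
Apply λ = hc/E: λ = 4.901·10^-8 m.
Converting to nm: λ = 49.01 nm ≈ 49.0 nm.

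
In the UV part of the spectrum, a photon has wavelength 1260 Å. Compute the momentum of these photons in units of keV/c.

9.84·10^-3 keV/c

Use h = 6.62607015·10^-34 J·s, c = 2.99792458·10^8 m/s, 1 eV = 1.602176634·10^-19 J.
First convert: λ = 1260 Å = 1.26·10^-7 m.
The photon relation is p = h/λ, giving p = 5.259·10^-27 kg·m/s.
Converting to keV/c: p = 0.009840 keV/c ≈ 9.84·10^-3 keV/c.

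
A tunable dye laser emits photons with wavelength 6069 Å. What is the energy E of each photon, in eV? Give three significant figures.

2.04 eV

Convert to SI: λ = 6069 Å = 6.069e-7 m.
The photon relation is E = hc/λ, giving E = 3.273e-19 J.
Converting to eV: E = 2.043 eV ≈ 2.04 eV.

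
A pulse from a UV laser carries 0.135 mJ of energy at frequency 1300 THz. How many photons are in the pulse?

1.57 × 10^14 photons

Per-photon energy: E = 8.614 × 10^-19 J (from frequency = 1300 THz).
N = E_total / E_photon = 1.35 × 10^-4 J / 8.614 × 10^-19 J = 1.57 × 10^14.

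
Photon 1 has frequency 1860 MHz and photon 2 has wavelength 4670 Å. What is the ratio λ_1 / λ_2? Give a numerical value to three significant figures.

3.45 × 10^5

λ_1 = 0.1612 m (from frequency = 1860 MHz, via λ = c/f).
λ_2 = 4.670 × 10^-7 m (from wavelength = 4670 Å, via λ given directly).
Ratio = 0.1612 / 4.670 × 10^-7 = 3.45 × 10^5.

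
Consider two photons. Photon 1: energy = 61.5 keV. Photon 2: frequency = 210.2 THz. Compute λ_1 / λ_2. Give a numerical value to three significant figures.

λ_1 = 2.016 × 10^-11 m (from energy = 61.5 keV, via λ = hc/E).
λ_2 = 1.426 × 10^-6 m (from frequency = 210.2 THz, via λ = c/f).
Ratio = 2.016 × 10^-11 / 1.426 × 10^-6 = 1.41 × 10^-5.

1.41 × 10^-5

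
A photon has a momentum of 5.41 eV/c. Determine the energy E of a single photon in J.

Take c = 2.99792458·10^8 m/s, 1 eV = 1.602176634·10^-19 J.
In SI units: p = 5.41 eV/c = 2.8913·10^-27 kg·m/s.
The photon relation is E = pc, giving E = 8.668·10^-19 J.
So E ≈ 8.67·10^-19 J.

8.67·10^-19 J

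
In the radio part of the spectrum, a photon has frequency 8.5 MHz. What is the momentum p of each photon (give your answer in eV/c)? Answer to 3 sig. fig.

3.52e-8 eV/c

First convert: f = 8.5 MHz = 8.5e6 Hz.
Apply p = hf/c: p = 1.879e-35 kg·m/s.
Converting to eV/c: p = 3.515e-8 eV/c ≈ 3.52e-8 eV/c.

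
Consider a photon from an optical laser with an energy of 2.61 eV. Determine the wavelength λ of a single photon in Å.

4750 Å

Take h = 6.62607015 × 10^-34 J·s, c = 2.99792458 × 10^8 m/s, 1 eV = 1.602176634 × 10^-19 J.
First convert: E = 2.61 eV = 4.1817 × 10^-19 J.
Apply λ = hc/E: λ = 4.750 × 10^-7 m.
Converting to Å: λ = 4750 Å ≈ 4750 Å.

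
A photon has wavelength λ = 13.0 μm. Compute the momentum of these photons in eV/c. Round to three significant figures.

(h = 6.62607015 × 10^-34 J·s, c = 2.99792458 × 10^8 m/s, 1 eV = 1.602176634 × 10^-19 J.)
First convert: λ = 13.0 μm = 1.30 × 10^-5 m.
Since p = h/λ for a photon, p = 5.097 × 10^-29 kg·m/s.
Converting to eV/c: p = 0.09537 eV/c ≈ 0.0954 eV/c.

0.0954 eV/c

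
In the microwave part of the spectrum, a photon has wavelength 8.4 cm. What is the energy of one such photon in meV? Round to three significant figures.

Convert to SI: λ = 8.4 cm = 0.084 m.
For a photon E = hc/λ, so E = 2.365·10^-24 J.
Converting to meV: E = 0.01476 meV ≈ 0.0148 meV.

0.0148 meV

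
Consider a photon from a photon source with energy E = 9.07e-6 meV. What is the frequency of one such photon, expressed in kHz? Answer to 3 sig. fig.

2190 kHz

Convert to SI: E = 9.07e-6 meV = 1.4532e-27 J.
The photon relation is f = E/h, giving f = 2.193e6 Hz.
Converting to kHz: f = 2193 kHz ≈ 2190 kHz.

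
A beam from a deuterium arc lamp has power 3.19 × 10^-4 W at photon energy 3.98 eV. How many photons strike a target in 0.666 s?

Total energy: E_total = P·t = 3.19 × 10^-4 × 0.666 = 2.125 × 10^-4 J.
Per-photon energy: E = 6.377 × 10^-19 J.
N = E_total / E_photon = 3.33 × 10^14.

3.33 × 10^14 photons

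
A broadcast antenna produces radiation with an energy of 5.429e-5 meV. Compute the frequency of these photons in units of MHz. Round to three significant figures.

Use h = 6.62607015e-34 J·s, 1 eV = 1.602176634e-19 J.
Convert to SI: E = 5.429e-5 meV = 8.6982e-27 J.
For a photon f = E/h, so f = 1.313e7 Hz.
Converting to MHz: f = 13.13 MHz ≈ 13.1 MHz.

13.1 MHz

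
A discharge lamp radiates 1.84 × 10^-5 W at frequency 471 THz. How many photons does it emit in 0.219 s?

Total energy: E_total = P·t = 1.84 × 10^-5 × 0.219 = 4.030 × 10^-6 J.
Per-photon energy: E = 3.121 × 10^-19 J.
N = E_total / E_photon = 1.29 × 10^13.

1.29 × 10^13 photons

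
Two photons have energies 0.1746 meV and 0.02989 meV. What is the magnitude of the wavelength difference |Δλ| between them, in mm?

34.4 mm

Using λ = hc/E: λ₁ = 0.0071010 m, λ₂ = 0.041480 m.
|Δλ| = |0.0071010 − 0.041480| = 0.0344 m = 34.4 mm.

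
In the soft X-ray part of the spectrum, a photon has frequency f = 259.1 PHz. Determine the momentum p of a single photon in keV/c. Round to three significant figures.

Take h = 6.62607015e-34 J·s, c = 2.99792458e8 m/s, 1 eV = 1.602176634e-19 J.
First convert: f = 259.1 PHz = 2.591e17 Hz.
Since p = hf/c for a photon, p = 5.727e-25 kg·m/s.
Converting to keV/c: p = 1.072 keV/c ≈ 1.07 keV/c.

1.07 keV/c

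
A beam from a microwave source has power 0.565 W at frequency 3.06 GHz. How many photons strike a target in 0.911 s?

2.54e23 photons

Total energy: E_total = P·t = 0.565 × 0.911 = 0.5147 J.
Per-photon energy: E = 2.028e-24 J.
N = E_total / E_photon = 2.54e23.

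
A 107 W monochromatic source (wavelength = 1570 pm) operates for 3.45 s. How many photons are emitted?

2.92 × 10^18 photons

Total energy: E_total = P·t = 107 × 3.45 = 369.2 J.
Per-photon energy: E = 1.265 × 10^-16 J.
N = E_total / E_photon = 2.92 × 10^18.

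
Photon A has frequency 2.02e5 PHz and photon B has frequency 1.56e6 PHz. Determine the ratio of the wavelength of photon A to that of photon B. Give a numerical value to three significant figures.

λ_A = 1.484e-12 m (from frequency = 2.02e5 PHz, via λ = c/f).
λ_B = 1.922e-13 m (from frequency = 1.56e6 PHz, via λ = c/f).
Ratio = 1.484e-12 / 1.922e-13 = 7.72.

7.72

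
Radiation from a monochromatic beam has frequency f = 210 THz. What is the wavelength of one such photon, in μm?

(c = 2.99792458 × 10^8 m/s.)
Convert to SI: f = 210 THz = 2.10 × 10^14 Hz.
For a photon λ = c/f, so λ = 1.428 × 10^-6 m.
Converting to μm: λ = 1.428 μm ≈ 1.43 μm.

1.43 μm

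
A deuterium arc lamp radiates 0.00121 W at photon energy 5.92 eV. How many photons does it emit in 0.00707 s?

9.02 × 10^12 photons

Total energy: E_total = P·t = 0.00121 × 0.00707 = 8.555 × 10^-6 J.
Per-photon energy: E = 9.485 × 10^-19 J.
N = E_total / E_photon = 9.02 × 10^12.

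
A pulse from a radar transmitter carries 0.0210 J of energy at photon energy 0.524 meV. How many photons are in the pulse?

2.50e20 photons

Per-photon energy: E = 8.395e-23 J (from energy = 0.524 meV).
N = E_total / E_photon = 0.0210 J / 8.395e-23 J = 2.50e20.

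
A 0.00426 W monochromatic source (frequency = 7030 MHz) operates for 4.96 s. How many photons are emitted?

Total energy: E_total = P·t = 0.00426 × 4.96 = 0.02113 J.
Per-photon energy: E = 4.658 × 10^-24 J.
N = E_total / E_photon = 4.54 × 10^21.

4.54 × 10^21 photons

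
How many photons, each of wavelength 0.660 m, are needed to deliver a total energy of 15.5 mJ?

Per-photon energy: E = 3.010e-25 J (from wavelength = 0.660 m).
N = E_total / E_photon = 0.0155 J / 3.010e-25 J = 5.15e22.

5.15e22 photons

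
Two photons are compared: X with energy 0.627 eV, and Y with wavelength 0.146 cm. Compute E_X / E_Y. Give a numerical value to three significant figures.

738

E_X = 1.005 × 10^-19 J (from energy = 0.627 eV, via E given directly).
E_Y = 1.361 × 10^-22 J (from wavelength = 0.146 cm, via E = hc/λ).
Ratio = 1.005 × 10^-19 / 1.361 × 10^-22 = 738.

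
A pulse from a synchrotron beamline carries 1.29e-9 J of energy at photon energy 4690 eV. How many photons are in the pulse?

Per-photon energy: E = 7.514e-16 J (from energy = 4690 eV).
N = E_total / E_photon = 1.29e-9 J / 7.514e-16 J = 1.72e6.

1.72e6 photons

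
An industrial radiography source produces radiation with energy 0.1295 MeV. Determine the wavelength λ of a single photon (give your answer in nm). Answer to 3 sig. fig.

9.57e-3 nm

Take h = 6.62607015e-34 J·s, c = 2.99792458e8 m/s, 1 eV = 1.602176634e-19 J.
In SI units: E = 0.1295 MeV = 2.0748e-14 J.
The photon relation is λ = hc/E, giving λ = 9.574e-12 m.
Converting to nm: λ = 0.009574 nm ≈ 9.57e-3 nm.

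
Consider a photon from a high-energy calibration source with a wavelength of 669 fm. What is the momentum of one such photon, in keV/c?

(h = 6.62607015·10^-34 J·s, c = 2.99792458·10^8 m/s, 1 eV = 1.602176634·10^-19 J.)
Convert to SI: λ = 669 fm = 6.69·10^-13 m.
The photon relation is p = h/λ, giving p = 9.904·10^-22 kg·m/s.
Converting to keV/c: p = 1853 keV/c ≈ 1850 keV/c.

1850 keV/c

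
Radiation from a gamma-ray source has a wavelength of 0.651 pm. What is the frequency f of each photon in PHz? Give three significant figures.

(c = 2.99792458e8 m/s.)
First convert: λ = 0.651 pm = 6.51e-13 m.
The photon relation is f = c/λ, giving f = 4.605e20 Hz.
Converting to PHz: f = 460500 PHz ≈ 4.61e5 PHz.

4.61e5 PHz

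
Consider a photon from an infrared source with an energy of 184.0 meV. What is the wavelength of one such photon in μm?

6.74 μm

In SI units: E = 184.0 meV = 2.9480 × 10^-20 J.
For a photon λ = hc/E, so λ = 6.738 × 10^-6 m.
Converting to μm: λ = 6.738 μm ≈ 6.74 μm.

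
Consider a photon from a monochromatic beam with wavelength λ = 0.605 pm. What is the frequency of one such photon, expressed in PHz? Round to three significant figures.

Take c = 2.99792458e8 m/s.
Convert to SI: λ = 0.605 pm = 6.05e-13 m.
The photon relation is f = c/λ, giving f = 4.955e20 Hz.
Converting to PHz: f = 495500 PHz ≈ 4.96e5 PHz.

4.96e5 PHz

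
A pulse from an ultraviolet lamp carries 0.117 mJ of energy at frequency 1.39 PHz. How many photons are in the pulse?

1.27 × 10^14 photons

Per-photon energy: E = 9.210 × 10^-19 J (from frequency = 1.39 PHz).
N = E_total / E_photon = 1.17 × 10^-4 J / 9.210 × 10^-19 J = 1.27 × 10^14.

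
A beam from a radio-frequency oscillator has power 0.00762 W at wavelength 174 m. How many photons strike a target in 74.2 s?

4.95e26 photons

Total energy: E_total = P·t = 0.00762 × 74.2 = 0.5654 J.
Per-photon energy: E = 1.142e-27 J.
N = E_total / E_photon = 4.95e26.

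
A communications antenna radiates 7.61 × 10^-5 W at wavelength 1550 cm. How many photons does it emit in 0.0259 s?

1.54 × 10^20 photons

Total energy: E_total = P·t = 7.61 × 10^-5 × 0.0259 = 1.971 × 10^-6 J.
Per-photon energy: E = 1.282 × 10^-26 J.
N = E_total / E_photon = 1.54 × 10^20.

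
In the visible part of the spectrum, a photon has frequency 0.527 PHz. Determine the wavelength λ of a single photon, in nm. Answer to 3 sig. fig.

In SI units: f = 0.527 PHz = 5.27 × 10^14 Hz.
For a photon λ = c/f, so λ = 5.689 × 10^-7 m.
Converting to nm: λ = 568.9 nm ≈ 569 nm.

569 nm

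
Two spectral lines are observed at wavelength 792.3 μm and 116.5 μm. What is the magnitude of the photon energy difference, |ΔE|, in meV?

9.08 meV

Using E = hc/λ: E₁ = 2.5072·10^-22 J, E₂ = 1.7051·10^-21 J.
|ΔE| = |2.5072·10^-22 − 1.7051·10^-21| = 1.45·10^-21 J = 9.08 meV.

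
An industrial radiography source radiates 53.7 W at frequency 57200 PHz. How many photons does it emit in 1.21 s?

1.71e15 photons

Total energy: E_total = P·t = 53.7 × 1.21 = 64.98 J.
Per-photon energy: E = 3.790e-14 J.
N = E_total / E_photon = 1.71e15.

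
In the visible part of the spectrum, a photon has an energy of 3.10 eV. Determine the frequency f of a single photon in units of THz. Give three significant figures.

750 THz

Convert to SI: E = 3.10 eV = 4.9667 × 10^-19 J.
The photon relation is f = E/h, giving f = 7.496 × 10^14 Hz.
Converting to THz: f = 749.6 THz ≈ 750 THz.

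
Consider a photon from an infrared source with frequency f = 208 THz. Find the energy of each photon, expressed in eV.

First convert: f = 208 THz = 2.08·10^14 Hz.
The photon relation is E = hf, giving E = 1.378·10^-19 J.
Converting to eV: E = 0.8602 eV ≈ 0.860 eV.

0.860 eV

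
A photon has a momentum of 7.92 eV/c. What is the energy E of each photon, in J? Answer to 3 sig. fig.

1.27e-18 J

Convert to SI: p = 7.92 eV/c = 4.2327e-27 kg·m/s.
The photon relation is E = pc, giving E = 1.269e-18 J.
So E ≈ 1.27e-18 J.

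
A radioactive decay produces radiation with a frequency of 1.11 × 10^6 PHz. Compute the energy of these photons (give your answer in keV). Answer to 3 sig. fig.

Take h = 6.62607015 × 10^-34 J·s, 1 eV = 1.602176634 × 10^-19 J.
Convert to SI: f = 1.11 × 10^6 PHz = 1.11 × 10^21 Hz.
The photon relation is E = hf, giving E = 7.355 × 10^-13 J.
Converting to keV: E = 4591 keV ≈ 4590 keV.

4590 keV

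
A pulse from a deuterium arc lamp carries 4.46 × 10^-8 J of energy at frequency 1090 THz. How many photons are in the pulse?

Per-photon energy: E = 7.222 × 10^-19 J (from frequency = 1090 THz).
N = E_total / E_photon = 4.46 × 10^-8 J / 7.222 × 10^-19 J = 6.18 × 10^10.

6.18 × 10^10 photons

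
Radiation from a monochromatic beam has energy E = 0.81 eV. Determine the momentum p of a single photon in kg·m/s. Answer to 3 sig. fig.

4.33e-28 kg·m/s

(c = 2.99792458e8 m/s, 1 eV = 1.602176634e-19 J.)
In SI units: E = 0.81 eV = 1.2978e-19 J.
The photon relation is p = E/c, giving p = 4.329e-28 kg·m/s.
So p ≈ 4.33e-28 kg·m/s.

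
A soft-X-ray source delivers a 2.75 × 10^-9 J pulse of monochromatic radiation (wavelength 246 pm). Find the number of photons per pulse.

Per-photon energy: E = 8.075 × 10^-16 J (from wavelength = 246 pm).
N = E_total / E_photon = 2.75 × 10^-9 J / 8.075 × 10^-16 J = 3.41 × 10^6.

3.41 × 10^6 photons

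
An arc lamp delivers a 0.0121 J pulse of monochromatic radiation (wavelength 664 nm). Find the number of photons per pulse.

4.04 × 10^16 photons

Per-photon energy: E = 2.992 × 10^-19 J (from wavelength = 664 nm).
N = E_total / E_photon = 0.0121 J / 2.992 × 10^-19 J = 4.04 × 10^16.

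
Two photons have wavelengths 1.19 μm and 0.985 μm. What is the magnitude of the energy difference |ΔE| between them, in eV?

Using E = hc/λ: E₁ = 1.669·10^-19 J, E₂ = 2.017·10^-19 J.
|ΔE| = |1.669·10^-19 − 2.017·10^-19| = 3.47·10^-20 J = 0.217 eV.

0.217 eV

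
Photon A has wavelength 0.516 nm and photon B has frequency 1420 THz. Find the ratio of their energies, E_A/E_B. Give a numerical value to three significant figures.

E_A = 3.850e-16 J (from wavelength = 0.516 nm, via E = hc/λ).
E_B = 9.409e-19 J (from frequency = 1420 THz, via E = hf).
Ratio = 3.850e-16 / 9.409e-19 = 409.

409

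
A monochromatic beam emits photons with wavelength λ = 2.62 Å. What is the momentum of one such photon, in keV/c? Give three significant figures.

4.73 keV/c

First convert: λ = 2.62 Å = 2.62e-10 m.
For a photon p = h/λ, so p = 2.529e-24 kg·m/s.
Converting to keV/c: p = 4.732 keV/c ≈ 4.73 keV/c.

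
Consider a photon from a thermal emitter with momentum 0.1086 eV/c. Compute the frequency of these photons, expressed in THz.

26.3 THz

First convert: p = 0.1086 eV/c = 5.8039 × 10^-29 kg·m/s.
The photon relation is f = pc/h, giving f = 2.626 × 10^13 Hz.
Converting to THz: f = 26.26 THz ≈ 26.3 THz.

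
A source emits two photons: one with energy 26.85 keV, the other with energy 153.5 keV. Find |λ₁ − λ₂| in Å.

Using λ = hc/E: λ₁ = 4.6177e-11 m, λ₂ = 8.0771e-12 m.
|Δλ| = |4.6177e-11 − 8.0771e-12| = 3.81e-11 m = 0.381 Å.

0.381 Å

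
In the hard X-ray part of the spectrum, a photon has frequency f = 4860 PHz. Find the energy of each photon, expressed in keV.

(h = 6.62607015 × 10^-34 J·s, 1 eV = 1.602176634 × 10^-19 J.)
First convert: f = 4860 PHz = 4.86 × 10^18 Hz.
For a photon E = hf, so E = 3.220 × 10^-15 J.
Converting to keV: E = 20.10 keV ≈ 20.1 keV.

20.1 keV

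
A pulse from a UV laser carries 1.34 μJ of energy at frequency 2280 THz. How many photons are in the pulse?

8.87 × 10^11 photons

Per-photon energy: E = 1.511 × 10^-18 J (from frequency = 2280 THz).
N = E_total / E_photon = 1.34 × 10^-6 J / 1.511 × 10^-18 J = 8.87 × 10^11.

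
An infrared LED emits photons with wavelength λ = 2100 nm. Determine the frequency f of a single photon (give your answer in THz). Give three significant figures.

Use c = 2.99792458e8 m/s.
Convert to SI: λ = 2100 nm = 2.1e-6 m.
For a photon f = c/λ, so f = 1.428e14 Hz.
Converting to THz: f = 142.8 THz ≈ 143 THz.

143 THz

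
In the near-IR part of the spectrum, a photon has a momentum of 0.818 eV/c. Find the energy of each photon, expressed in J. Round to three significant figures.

First convert: p = 0.818 eV/c = 4.3716e-28 kg·m/s.
For a photon E = pc, so E = 1.311e-19 J.
So E ≈ 1.31e-19 J.

1.31e-19 J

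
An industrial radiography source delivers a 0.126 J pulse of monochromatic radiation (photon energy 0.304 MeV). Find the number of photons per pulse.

Per-photon energy: E = 4.871·10^-14 J (from energy = 0.304 MeV).
N = E_total / E_photon = 0.126 J / 4.871·10^-14 J = 2.59·10^12.

2.59·10^12 photons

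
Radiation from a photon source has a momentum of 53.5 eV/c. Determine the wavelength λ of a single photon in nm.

Use h = 6.62607015e-34 J·s, c = 2.99792458e8 m/s, 1 eV = 1.602176634e-19 J.
Convert to SI: p = 53.5 eV/c = 2.8592e-26 kg·m/s.
For a photon λ = h/p, so λ = 2.317e-8 m.
Converting to nm: λ = 23.17 nm ≈ 23.2 nm.

23.2 nm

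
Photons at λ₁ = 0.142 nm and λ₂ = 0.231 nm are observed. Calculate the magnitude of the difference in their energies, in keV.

Using E = hc/λ: E₁ = 1.399 × 10^-15 J, E₂ = 8.599 × 10^-16 J.
|ΔE| = |1.399 × 10^-15 − 8.599 × 10^-16| = 5.39 × 10^-16 J = 3.36 keV.

3.36 keV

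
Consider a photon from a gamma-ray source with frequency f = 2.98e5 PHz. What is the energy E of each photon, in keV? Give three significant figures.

Use h = 6.62607015e-34 J·s, 1 eV = 1.602176634e-19 J.
First convert: f = 2.98e5 PHz = 2.98e20 Hz.
Apply E = hf: E = 1.975e-13 J.
Converting to keV: E = 1232 keV ≈ 1230 keV.

1230 keV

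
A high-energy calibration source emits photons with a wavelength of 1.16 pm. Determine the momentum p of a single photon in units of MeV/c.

1.07 MeV/c

In SI units: λ = 1.16 pm = 1.16e-12 m.
The photon relation is p = h/λ, giving p = 5.712e-22 kg·m/s.
Converting to MeV/c: p = 1.069 MeV/c ≈ 1.07 MeV/c.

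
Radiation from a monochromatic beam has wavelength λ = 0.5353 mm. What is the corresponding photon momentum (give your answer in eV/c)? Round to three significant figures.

(h = 6.62607015 × 10^-34 J·s, c = 2.99792458 × 10^8 m/s, 1 eV = 1.602176634 × 10^-19 J.)
Convert to SI: λ = 0.5353 mm = 5.353 × 10^-4 m.
The photon relation is p = h/λ, giving p = 1.238 × 10^-30 kg·m/s.
Converting to eV/c: p = 0.002316 eV/c ≈ 2.32 × 10^-3 eV/c.

2.32 × 10^-3 eV/c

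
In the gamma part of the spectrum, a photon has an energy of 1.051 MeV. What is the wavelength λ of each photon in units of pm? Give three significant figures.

1.18 pm

Convert to SI: E = 1.051 MeV = 1.6839e-13 J.
The photon relation is λ = hc/E, giving λ = 1.180e-12 m.
Converting to pm: λ = 1.180 pm ≈ 1.18 pm.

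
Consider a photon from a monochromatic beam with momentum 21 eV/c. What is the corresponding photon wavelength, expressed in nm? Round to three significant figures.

59.0 nm

(h = 6.62607015 × 10^-34 J·s, c = 2.99792458 × 10^8 m/s, 1 eV = 1.602176634 × 10^-19 J.)
First convert: p = 21 eV/c = 1.1223 × 10^-26 kg·m/s.
Apply λ = h/p: λ = 5.904 × 10^-8 m.
Converting to nm: λ = 59.04 nm ≈ 59.0 nm.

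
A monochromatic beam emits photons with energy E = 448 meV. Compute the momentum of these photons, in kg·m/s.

2.39 × 10^-28 kg·m/s

In SI units: E = 448 meV = 7.1778 × 10^-20 J.
Since p = E/c for a photon, p = 2.394 × 10^-28 kg·m/s.
So p ≈ 2.39 × 10^-28 kg·m/s.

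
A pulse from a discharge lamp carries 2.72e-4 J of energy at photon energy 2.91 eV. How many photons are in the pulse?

Per-photon energy: E = 4.662e-19 J (from energy = 2.91 eV).
N = E_total / E_photon = 2.72e-4 J / 4.662e-19 J = 5.83e14.

5.83e14 photons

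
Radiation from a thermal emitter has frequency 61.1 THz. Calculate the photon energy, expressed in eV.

(h = 6.62607015 × 10^-34 J·s, 1 eV = 1.602176634 × 10^-19 J.)
Convert to SI: f = 61.1 THz = 6.11 × 10^13 Hz.
The photon relation is E = hf, giving E = 4.049 × 10^-20 J.
Converting to eV: E = 0.2527 eV ≈ 0.253 eV.

0.253 eV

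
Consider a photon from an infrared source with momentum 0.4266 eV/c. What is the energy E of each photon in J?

(c = 2.99792458e8 m/s, 1 eV = 1.602176634e-19 J.)
First convert: p = 0.4266 eV/c = 2.2799e-28 kg·m/s.
Apply E = pc: E = 6.835e-20 J.
So E ≈ 6.83e-20 J.

6.83e-20 J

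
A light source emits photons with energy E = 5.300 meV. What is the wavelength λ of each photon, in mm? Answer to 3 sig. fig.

In SI units: E = 5.300 meV = 8.4915 × 10^-22 J.
Apply λ = hc/E: λ = 2.339 × 10^-4 m.
Converting to mm: λ = 0.2339 mm ≈ 0.234 mm.

0.234 mm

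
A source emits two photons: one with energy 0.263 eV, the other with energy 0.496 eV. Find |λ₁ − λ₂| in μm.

2.21 μm

Using λ = hc/E: λ₁ = 4.714 × 10^-6 m, λ₂ = 2.500 × 10^-6 m.
|Δλ| = |4.714 × 10^-6 − 2.500 × 10^-6| = 2.21 × 10^-6 m = 2.21 μm.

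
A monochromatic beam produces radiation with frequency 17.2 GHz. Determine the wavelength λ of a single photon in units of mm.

17.4 mm

Take c = 2.99792458 × 10^8 m/s.
First convert: f = 17.2 GHz = 1.72 × 10^10 Hz.
For a photon λ = c/f, so λ = 0.01743 m.
Converting to mm: λ = 17.43 mm ≈ 17.4 mm.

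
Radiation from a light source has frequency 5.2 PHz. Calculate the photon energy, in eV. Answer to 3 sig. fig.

(h = 6.62607015e-34 J·s, 1 eV = 1.602176634e-19 J.)
First convert: f = 5.2 PHz = 5.2e15 Hz.
For a photon E = hf, so E = 3.446e-18 J.
Converting to eV: E = 21.51 eV ≈ 21.5 eV.

21.5 eV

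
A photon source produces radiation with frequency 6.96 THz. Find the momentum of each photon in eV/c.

0.0288 eV/c

Convert to SI: f = 6.96 THz = 6.96 × 10^12 Hz.
Since p = hf/c for a photon, p = 1.538 × 10^-29 kg·m/s.
Converting to eV/c: p = 0.02878 eV/c ≈ 0.0288 eV/c.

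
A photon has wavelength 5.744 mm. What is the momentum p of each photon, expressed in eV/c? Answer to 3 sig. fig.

Convert to SI: λ = 5.744 mm = 0.005744 m.
Apply p = h/λ: p = 1.154e-31 kg·m/s.
Converting to eV/c: p = 2.158e-4 eV/c ≈ 2.16e-4 eV/c.

2.16e-4 eV/c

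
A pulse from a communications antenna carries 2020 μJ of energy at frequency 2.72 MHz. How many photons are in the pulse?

Per-photon energy: E = 1.802e-27 J (from frequency = 2.72 MHz).
N = E_total / E_photon = 0.00202 J / 1.802e-27 J = 1.12e24.

1.12e24 photons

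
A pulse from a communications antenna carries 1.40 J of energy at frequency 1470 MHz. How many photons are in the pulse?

Per-photon energy: E = 9.740e-25 J (from frequency = 1470 MHz).
N = E_total / E_photon = 1.40 J / 9.740e-25 J = 1.44e24.

1.44e24 photons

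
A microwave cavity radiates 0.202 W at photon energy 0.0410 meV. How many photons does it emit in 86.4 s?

2.66e24 photons

Total energy: E_total = P·t = 0.202 × 86.4 = 17.45 J.
Per-photon energy: E = 6.569e-24 J.
N = E_total / E_photon = 2.66e24.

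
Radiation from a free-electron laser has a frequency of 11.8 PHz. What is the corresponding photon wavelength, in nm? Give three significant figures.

25.4 nm

First convert: f = 11.8 PHz = 1.18e16 Hz.
Apply λ = c/f: λ = 2.541e-8 m.
Converting to nm: λ = 25.41 nm ≈ 25.4 nm.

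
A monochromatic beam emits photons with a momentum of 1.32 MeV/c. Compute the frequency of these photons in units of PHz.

(h = 6.62607015e-34 J·s, c = 2.99792458e8 m/s, 1 eV = 1.602176634e-19 J.)
Convert to SI: p = 1.32 MeV/c = 7.0545e-22 kg·m/s.
Apply f = pc/h: f = 3.192e20 Hz.
Converting to PHz: f = 319200 PHz ≈ 3.19e5 PHz.

3.19e5 PHz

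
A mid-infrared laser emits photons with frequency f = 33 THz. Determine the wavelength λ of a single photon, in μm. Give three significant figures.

9.08 μm

(c = 2.99792458e8 m/s.)
In SI units: f = 33 THz = 3.3e13 Hz.
The photon relation is λ = c/f, giving λ = 9.085e-6 m.
Converting to μm: λ = 9.085 μm ≈ 9.08 μm.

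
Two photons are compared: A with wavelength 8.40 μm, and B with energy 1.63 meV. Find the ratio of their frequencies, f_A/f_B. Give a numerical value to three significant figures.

f_A = 3.569 × 10^13 Hz (from wavelength = 8.40 μm, via f = c/λ).
f_B = 3.941 × 10^11 Hz (from energy = 1.63 meV, via f = E/h).
Ratio = 3.569 × 10^13 / 3.941 × 10^11 = 90.6.

90.6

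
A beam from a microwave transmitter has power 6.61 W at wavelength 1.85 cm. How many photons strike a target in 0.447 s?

2.75·10^23 photons

Total energy: E_total = P·t = 6.61 × 0.447 = 2.955 J.
Per-photon energy: E = 1.074·10^-23 J.
N = E_total / E_photon = 2.75·10^23.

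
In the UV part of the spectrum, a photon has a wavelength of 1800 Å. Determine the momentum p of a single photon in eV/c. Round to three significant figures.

6.89 eV/c

(h = 6.62607015e-34 J·s, c = 2.99792458e8 m/s, 1 eV = 1.602176634e-19 J.)
In SI units: λ = 1800 Å = 1.8e-7 m.
For a photon p = h/λ, so p = 3.681e-27 kg·m/s.
Converting to eV/c: p = 6.888 eV/c ≈ 6.89 eV/c.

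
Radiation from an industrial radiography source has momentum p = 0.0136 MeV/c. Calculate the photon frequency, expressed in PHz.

(h = 6.62607015e-34 J·s, c = 2.99792458e8 m/s, 1 eV = 1.602176634e-19 J.)
In SI units: p = 0.0136 MeV/c = 7.2682e-24 kg·m/s.
For a photon f = pc/h, so f = 3.288e18 Hz.
Converting to PHz: f = 3288 PHz ≈ 3290 PHz.

3290 PHz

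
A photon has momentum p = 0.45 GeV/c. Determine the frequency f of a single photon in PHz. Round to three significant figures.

1.09e8 PHz

First convert: p = 0.45 GeV/c = 2.4049e-19 kg·m/s.
The photon relation is f = pc/h, giving f = 1.088e23 Hz.
Converting to PHz: f = 1.088e8 PHz ≈ 1.09e8 PHz.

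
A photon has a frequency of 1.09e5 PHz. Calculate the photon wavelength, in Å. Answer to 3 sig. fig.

First convert: f = 1.09e5 PHz = 1.09e20 Hz.
Since λ = c/f for a photon, λ = 2.750e-12 m.
Converting to Å: λ = 0.02750 Å ≈ 0.0275 Å.

0.0275 Å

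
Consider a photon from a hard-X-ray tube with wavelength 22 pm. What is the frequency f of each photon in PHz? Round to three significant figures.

Take c = 2.99792458 × 10^8 m/s.
In SI units: λ = 22 pm = 2.2 × 10^-11 m.
Since f = c/λ for a photon, f = 1.363 × 10^19 Hz.
Converting to PHz: f = 13630 PHz ≈ 1.36 × 10^4 PHz.

1.36 × 10^4 PHz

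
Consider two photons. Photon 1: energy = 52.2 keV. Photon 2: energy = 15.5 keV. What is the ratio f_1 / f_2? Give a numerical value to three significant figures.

f_1 = 1.262 × 10^19 Hz (from energy = 52.2 keV, via f = E/h).
f_2 = 3.748 × 10^18 Hz (from energy = 15.5 keV, via f = E/h).
Ratio = 1.262 × 10^19 / 3.748 × 10^18 = 3.37.

3.37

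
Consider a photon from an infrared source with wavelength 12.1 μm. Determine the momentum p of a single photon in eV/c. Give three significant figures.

0.102 eV/c

First convert: λ = 12.1 μm = 1.21e-5 m.
For a photon p = h/λ, so p = 5.476e-29 kg·m/s.
Converting to eV/c: p = 0.1025 eV/c ≈ 0.102 eV/c.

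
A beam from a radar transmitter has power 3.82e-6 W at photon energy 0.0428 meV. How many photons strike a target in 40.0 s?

2.23e19 photons

Total energy: E_total = P·t = 3.82e-6 × 40.0 = 1.528e-4 J.
Per-photon energy: E = 6.857e-24 J.
N = E_total / E_photon = 2.23e19.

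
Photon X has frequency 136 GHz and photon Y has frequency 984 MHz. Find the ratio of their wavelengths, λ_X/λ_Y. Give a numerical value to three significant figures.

7.24 × 10^-3

λ_X = 0.002204 m (from frequency = 136 GHz, via λ = c/f).
λ_Y = 0.3047 m (from frequency = 984 MHz, via λ = c/f).
Ratio = 0.002204 / 0.3047 = 7.24 × 10^-3.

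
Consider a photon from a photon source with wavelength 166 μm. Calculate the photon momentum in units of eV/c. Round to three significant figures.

7.47e-3 eV/c

Take h = 6.62607015e-34 J·s, c = 2.99792458e8 m/s, 1 eV = 1.602176634e-19 J.
In SI units: λ = 166 μm = 1.66e-4 m.
Since p = h/λ for a photon, p = 3.992e-30 kg·m/s.
Converting to eV/c: p = 0.007469 eV/c ≈ 7.47e-3 eV/c.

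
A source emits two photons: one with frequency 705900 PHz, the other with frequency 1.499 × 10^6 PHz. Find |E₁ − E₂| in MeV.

3.28 MeV

Using E = hf: E₁ = 4.6773 × 10^-13 J, E₂ = 9.9325 × 10^-13 J.
|ΔE| = |4.6773 × 10^-13 − 9.9325 × 10^-13| = 5.26 × 10^-13 J = 3.28 MeV.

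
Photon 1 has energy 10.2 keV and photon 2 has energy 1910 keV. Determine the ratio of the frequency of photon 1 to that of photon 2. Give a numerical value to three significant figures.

f_1 = 2.466e18 Hz (from energy = 10.2 keV, via f = E/h).
f_2 = 4.618e20 Hz (from energy = 1910 keV, via f = E/h).
Ratio = 2.466e18 / 4.618e20 = 5.34e-3.

5.34e-3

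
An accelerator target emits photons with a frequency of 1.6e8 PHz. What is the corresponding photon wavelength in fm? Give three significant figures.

1.87 fm

Use c = 2.99792458e8 m/s.
Convert to SI: f = 1.6e8 PHz = 1.6e23 Hz.
The photon relation is λ = c/f, giving λ = 1.874e-15 m.
Converting to fm: λ = 1.874 fm ≈ 1.87 fm.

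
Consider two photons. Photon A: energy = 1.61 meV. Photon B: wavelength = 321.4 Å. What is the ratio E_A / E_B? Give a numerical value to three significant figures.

4.17e-5

E_A = 2.580e-22 J (from energy = 1.61 meV, via E given directly).
E_B = 6.181e-18 J (from wavelength = 321.4 Å, via E = hc/λ).
Ratio = 2.580e-22 / 6.181e-18 = 4.17e-5.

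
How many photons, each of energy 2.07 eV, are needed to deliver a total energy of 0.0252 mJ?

7.60 × 10^13 photons

Per-photon energy: E = 3.317 × 10^-19 J (from energy = 2.07 eV).
N = E_total / E_photon = 2.52 × 10^-5 J / 3.317 × 10^-19 J = 7.60 × 10^13.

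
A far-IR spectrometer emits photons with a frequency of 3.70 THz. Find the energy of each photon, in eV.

0.0153 eV

Take h = 6.62607015 × 10^-34 J·s, 1 eV = 1.602176634 × 10^-19 J.
In SI units: f = 3.70 THz = 3.70 × 10^12 Hz.
The photon relation is E = hf, giving E = 2.452 × 10^-21 J.
Converting to eV: E = 0.01530 eV ≈ 0.0153 eV.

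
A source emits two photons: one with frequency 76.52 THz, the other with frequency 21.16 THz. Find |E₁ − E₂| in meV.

Using E = hf: E₁ = 5.0703 × 10^-20 J, E₂ = 1.4021 × 10^-20 J.
|ΔE| = |5.0703 × 10^-20 − 1.4021 × 10^-20| = 3.67 × 10^-20 J = 229 meV.

229 meV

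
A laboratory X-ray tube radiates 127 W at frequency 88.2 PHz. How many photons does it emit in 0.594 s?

Total energy: E_total = P·t = 127 × 0.594 = 75.44 J.
Per-photon energy: E = 5.844·10^-17 J.
N = E_total / E_photon = 1.29·10^18.

1.29·10^18 photons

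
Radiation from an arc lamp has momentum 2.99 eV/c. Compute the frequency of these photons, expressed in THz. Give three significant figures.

Use h = 6.62607015e-34 J·s, c = 2.99792458e8 m/s, 1 eV = 1.602176634e-19 J.
Convert to SI: p = 2.99 eV/c = 1.5979e-27 kg·m/s.
The photon relation is f = pc/h, giving f = 7.230e14 Hz.
Converting to THz: f = 723.0 THz ≈ 723 THz.

723 THz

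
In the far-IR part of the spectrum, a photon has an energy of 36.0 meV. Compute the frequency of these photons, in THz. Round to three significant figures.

Convert to SI: E = 36.0 meV = 5.7678e-21 J.
For a photon f = E/h, so f = 8.705e12 Hz.
Converting to THz: f = 8.705 THz ≈ 8.70 THz.

8.70 THz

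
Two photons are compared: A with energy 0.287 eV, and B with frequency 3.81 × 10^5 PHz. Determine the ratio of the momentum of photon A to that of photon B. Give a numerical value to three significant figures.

p_A = 1.534 × 10^-28 kg·m/s (from energy = 0.287 eV, via p = E/c).
p_B = 8.421 × 10^-22 kg·m/s (from frequency = 3.81 × 10^5 PHz, via p = hf/c).
Ratio = 1.534 × 10^-28 / 8.421 × 10^-22 = 1.82 × 10^-7.

1.82 × 10^-7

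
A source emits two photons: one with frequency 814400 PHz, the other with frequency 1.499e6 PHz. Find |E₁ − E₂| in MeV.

2.83 MeV

Using E = hf: E₁ = 5.3963e-13 J, E₂ = 9.9325e-13 J.
|ΔE| = |5.3963e-13 − 9.9325e-13| = 4.54e-13 J = 2.83 MeV.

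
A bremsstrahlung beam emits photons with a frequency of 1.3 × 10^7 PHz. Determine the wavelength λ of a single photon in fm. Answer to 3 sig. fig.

23.1 fm

Take c = 2.99792458 × 10^8 m/s.
In SI units: f = 1.3 × 10^7 PHz = 1.3 × 10^22 Hz.
The photon relation is λ = c/f, giving λ = 2.306 × 10^-14 m.
Converting to fm: λ = 23.06 fm ≈ 23.1 fm.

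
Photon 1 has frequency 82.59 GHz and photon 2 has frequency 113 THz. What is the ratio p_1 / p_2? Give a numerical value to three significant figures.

7.31e-4

p_1 = 1.825e-31 kg·m/s (from frequency = 82.59 GHz, via p = hf/c).
p_2 = 2.498e-28 kg·m/s (from frequency = 113 THz, via p = hf/c).
Ratio = 1.825e-31 / 2.498e-28 = 7.31e-4.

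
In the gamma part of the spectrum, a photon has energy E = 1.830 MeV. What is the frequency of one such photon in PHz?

Take h = 6.62607015 × 10^-34 J·s, 1 eV = 1.602176634 × 10^-19 J.
In SI units: E = 1.830 MeV = 2.9320 × 10^-13 J.
Apply f = E/h: f = 4.425 × 10^20 Hz.
Converting to PHz: f = 442500 PHz ≈ 4.42 × 10^5 PHz.

4.42 × 10^5 PHz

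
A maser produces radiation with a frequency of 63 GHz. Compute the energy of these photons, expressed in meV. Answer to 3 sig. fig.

0.261 meV

First convert: f = 63 GHz = 6.3e10 Hz.
Apply E = hf: E = 4.174e-23 J.
Converting to meV: E = 0.2605 meV ≈ 0.261 meV.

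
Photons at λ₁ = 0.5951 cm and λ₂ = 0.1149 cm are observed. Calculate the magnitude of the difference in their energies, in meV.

Using E = hc/λ: E₁ = 3.3380 × 10^-23 J, E₂ = 1.7288 × 10^-22 J.
|ΔE| = |3.3380 × 10^-23 − 1.7288 × 10^-22| = 1.40 × 10^-22 J = 0.871 meV.

0.871 meV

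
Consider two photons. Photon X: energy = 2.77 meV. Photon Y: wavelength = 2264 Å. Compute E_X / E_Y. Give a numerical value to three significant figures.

5.06e-4

E_X = 4.438e-22 J (from energy = 2.77 meV, via E given directly).
E_Y = 8.774e-19 J (from wavelength = 2264 Å, via E = hc/λ).
Ratio = 4.438e-22 / 8.774e-19 = 5.06e-4.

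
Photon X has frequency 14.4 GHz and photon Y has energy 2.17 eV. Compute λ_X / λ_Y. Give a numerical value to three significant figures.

3.64 × 10^4

λ_X = 0.02082 m (from frequency = 14.4 GHz, via λ = c/f).
λ_Y = 5.714 × 10^-7 m (from energy = 2.17 eV, via λ = hc/E).
Ratio = 0.02082 / 5.714 × 10^-7 = 3.64 × 10^4.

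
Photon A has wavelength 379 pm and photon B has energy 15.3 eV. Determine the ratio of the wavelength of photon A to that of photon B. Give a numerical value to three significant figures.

4.68 × 10^-3

λ_A = 3.790 × 10^-10 m (from wavelength = 379 pm, via λ given directly).
λ_B = 8.104 × 10^-8 m (from energy = 15.3 eV, via λ = hc/E).
Ratio = 3.790 × 10^-10 / 8.104 × 10^-8 = 4.68 × 10^-3.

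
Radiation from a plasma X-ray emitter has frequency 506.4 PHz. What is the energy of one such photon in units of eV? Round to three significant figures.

2090 eV

First convert: f = 506.4 PHz = 5.064 × 10^17 Hz.
Since E = hf for a photon, E = 3.355 × 10^-16 J.
Converting to eV: E = 2094 eV ≈ 2090 eV.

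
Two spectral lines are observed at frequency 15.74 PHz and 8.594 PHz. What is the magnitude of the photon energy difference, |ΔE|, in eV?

29.6 eV

Using E = hf: E₁ = 1.0429 × 10^-17 J, E₂ = 5.6944 × 10^-18 J.
|ΔE| = |1.0429 × 10^-17 − 5.6944 × 10^-18| = 4.73 × 10^-18 J = 29.6 eV.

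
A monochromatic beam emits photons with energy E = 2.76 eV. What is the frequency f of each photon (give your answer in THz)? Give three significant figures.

667 THz

Take h = 6.62607015·10^-34 J·s, 1 eV = 1.602176634·10^-19 J.
In SI units: E = 2.76 eV = 4.4220·10^-19 J.
For a photon f = E/h, so f = 6.674·10^14 Hz.
Converting to THz: f = 667.4 THz ≈ 667 THz.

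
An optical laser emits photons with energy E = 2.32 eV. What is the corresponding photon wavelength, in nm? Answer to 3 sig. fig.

534 nm

First convert: E = 2.32 eV = 3.7170 × 10^-19 J.
Apply λ = hc/E: λ = 5.344 × 10^-7 m.
Converting to nm: λ = 534.4 nm ≈ 534 nm.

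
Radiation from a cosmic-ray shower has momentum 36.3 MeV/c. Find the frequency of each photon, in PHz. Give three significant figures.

8.78 × 10^6 PHz

Convert to SI: p = 36.3 MeV/c = 1.9400 × 10^-20 kg·m/s.
For a photon f = pc/h, so f = 8.777 × 10^21 Hz.
Converting to PHz: f = 8.777 × 10^6 PHz ≈ 8.78 × 10^6 PHz.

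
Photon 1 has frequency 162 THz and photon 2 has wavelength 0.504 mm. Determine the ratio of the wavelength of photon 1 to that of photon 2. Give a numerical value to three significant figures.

3.67 × 10^-3

λ_1 = 1.851 × 10^-6 m (from frequency = 162 THz, via λ = c/f).
λ_2 = 5.040 × 10^-4 m (from wavelength = 0.504 mm, via λ given directly).
Ratio = 1.851 × 10^-6 / 5.040 × 10^-4 = 3.67 × 10^-3.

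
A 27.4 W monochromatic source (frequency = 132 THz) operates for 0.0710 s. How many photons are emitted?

2.22 × 10^19 photons

Total energy: E_total = P·t = 27.4 × 0.0710 = 1.945 J.
Per-photon energy: E = 8.746 × 10^-20 J.
N = E_total / E_photon = 2.22 × 10^19.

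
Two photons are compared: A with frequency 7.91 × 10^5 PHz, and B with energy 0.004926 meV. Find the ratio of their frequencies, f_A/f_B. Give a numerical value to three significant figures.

f_A = 7.910 × 10^20 Hz (from frequency = 7.91 × 10^5 PHz, via f given directly).
f_B = 1.191 × 10^9 Hz (from energy = 0.004926 meV, via f = E/h).
Ratio = 7.910 × 10^20 / 1.191 × 10^9 = 6.64 × 10^11.

6.64 × 10^11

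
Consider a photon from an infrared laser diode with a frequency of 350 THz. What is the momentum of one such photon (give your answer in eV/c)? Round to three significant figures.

Take h = 6.62607015e-34 J·s, c = 2.99792458e8 m/s, 1 eV = 1.602176634e-19 J.
In SI units: f = 350 THz = 3.5e14 Hz.
For a photon p = hf/c, so p = 7.736e-28 kg·m/s.
Converting to eV/c: p = 1.447 eV/c ≈ 1.45 eV/c.

1.45 eV/c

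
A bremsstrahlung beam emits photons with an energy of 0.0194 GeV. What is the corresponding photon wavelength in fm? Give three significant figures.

63.9 fm

First convert: E = 0.0194 GeV = 3.1082e-12 J.
For a photon λ = hc/E, so λ = 6.391e-14 m.
Converting to fm: λ = 63.91 fm ≈ 63.9 fm.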